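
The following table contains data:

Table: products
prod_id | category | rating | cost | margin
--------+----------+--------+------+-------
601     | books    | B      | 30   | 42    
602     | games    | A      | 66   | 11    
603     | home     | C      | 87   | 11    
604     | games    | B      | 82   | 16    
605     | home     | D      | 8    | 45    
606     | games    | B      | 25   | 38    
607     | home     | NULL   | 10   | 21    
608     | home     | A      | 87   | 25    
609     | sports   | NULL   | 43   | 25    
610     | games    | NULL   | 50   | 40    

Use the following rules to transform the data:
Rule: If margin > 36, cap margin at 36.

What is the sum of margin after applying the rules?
253

Step 1: 4 records have margin > 36
Step 2: These records originally summed to 165
Step 3: After capping: 4 × 36 = 144
Step 4: Unaffected records sum: 109
Step 5: Final sum = 144 + 109 = 253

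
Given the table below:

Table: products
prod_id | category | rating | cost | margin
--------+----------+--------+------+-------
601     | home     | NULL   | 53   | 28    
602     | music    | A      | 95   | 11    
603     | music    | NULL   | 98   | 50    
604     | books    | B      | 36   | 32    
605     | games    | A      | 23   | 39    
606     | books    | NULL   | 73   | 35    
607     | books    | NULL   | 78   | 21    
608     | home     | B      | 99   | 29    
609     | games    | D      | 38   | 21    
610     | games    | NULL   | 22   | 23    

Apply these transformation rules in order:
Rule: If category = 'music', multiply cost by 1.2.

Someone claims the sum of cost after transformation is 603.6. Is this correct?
No, the correct result is 653.6.

Step 1: Calculate the correct sum after transformation
Step 2: Apply multiplier 1.2 to records where category = 'music'
Step 3: Correct result = 653.6
Step 4: Claimed result = 603.6
Step 5: 653.6 ≠ 603.6
Conclusion: The claimed result is incorrect. The correct answer is 653.6.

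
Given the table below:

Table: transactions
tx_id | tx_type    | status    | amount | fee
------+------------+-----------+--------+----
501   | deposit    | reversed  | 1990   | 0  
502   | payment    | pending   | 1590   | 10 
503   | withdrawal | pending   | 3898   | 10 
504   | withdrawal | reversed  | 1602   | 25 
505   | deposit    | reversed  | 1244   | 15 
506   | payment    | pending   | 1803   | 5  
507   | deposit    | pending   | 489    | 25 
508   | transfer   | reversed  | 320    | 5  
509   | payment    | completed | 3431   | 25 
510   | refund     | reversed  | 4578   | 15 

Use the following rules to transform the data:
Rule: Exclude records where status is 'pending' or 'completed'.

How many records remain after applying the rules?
5

Step 1: Count records to exclude
  - 4 (pending) + 1 (completed) = 5 records
Step 2: Total records: 10
Step 3: Remaining = 10 - 5 = 5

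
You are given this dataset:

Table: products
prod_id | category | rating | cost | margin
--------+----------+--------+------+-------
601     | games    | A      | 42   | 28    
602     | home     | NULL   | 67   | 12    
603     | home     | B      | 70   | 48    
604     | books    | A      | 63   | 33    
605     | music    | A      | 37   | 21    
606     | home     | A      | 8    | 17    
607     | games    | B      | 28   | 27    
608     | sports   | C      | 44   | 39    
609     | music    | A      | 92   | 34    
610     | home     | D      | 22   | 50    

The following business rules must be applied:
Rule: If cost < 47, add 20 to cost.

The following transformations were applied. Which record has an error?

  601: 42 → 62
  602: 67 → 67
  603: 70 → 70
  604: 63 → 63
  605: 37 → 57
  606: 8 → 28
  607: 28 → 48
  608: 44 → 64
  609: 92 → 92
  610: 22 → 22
Record 610 has an error. The correct transformed value should be 42, not 22.

Step 1: Check each record against the rule
Step 2: Record 610 has cost = 22
Step 3: Since 22 < 47, the bonus should have been applied
Step 4: Correct value = 42, but claimed value = 22
Conclusion: Record 610 has the error.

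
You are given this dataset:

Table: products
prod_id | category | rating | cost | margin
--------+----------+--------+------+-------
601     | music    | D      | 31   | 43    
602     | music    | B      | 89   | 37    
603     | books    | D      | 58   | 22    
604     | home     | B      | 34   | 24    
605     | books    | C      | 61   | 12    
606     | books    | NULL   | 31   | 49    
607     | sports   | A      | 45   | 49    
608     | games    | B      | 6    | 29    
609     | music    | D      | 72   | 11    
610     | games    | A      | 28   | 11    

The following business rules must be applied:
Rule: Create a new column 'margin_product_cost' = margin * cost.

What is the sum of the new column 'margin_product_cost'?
12448

Step 1: For each record, compute margin * cost
Example calculations:
  43 * 31 = 1333
  37 * 89 = 3293
  22 * 58 = 1276
  ...
Step 2: Sum all derived values
Step 3: Total = 12448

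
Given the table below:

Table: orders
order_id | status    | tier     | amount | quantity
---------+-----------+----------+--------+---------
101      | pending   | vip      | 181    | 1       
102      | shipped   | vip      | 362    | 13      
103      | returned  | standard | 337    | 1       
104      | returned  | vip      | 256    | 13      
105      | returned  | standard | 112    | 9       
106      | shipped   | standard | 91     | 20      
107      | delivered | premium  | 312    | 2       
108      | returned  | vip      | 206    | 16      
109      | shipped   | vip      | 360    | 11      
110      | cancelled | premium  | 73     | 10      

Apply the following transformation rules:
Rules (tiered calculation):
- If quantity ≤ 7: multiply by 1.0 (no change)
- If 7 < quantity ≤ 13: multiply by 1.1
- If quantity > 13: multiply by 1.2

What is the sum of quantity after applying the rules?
108.8

Step 1: Tier 1 (quantity ≤ 7): 3 records, sum = 4 × 1.0 = 4.0
Step 2: Tier 2 (7 < quantity ≤ 13): 5 records, sum = 56 × 1.1 = 61.6
Step 3: Tier 3 (quantity > 13): 2 records, sum = 36 × 1.2 = 43.2
Step 4: Final sum = 4.0 + 61.6 + 43.2 = 108.8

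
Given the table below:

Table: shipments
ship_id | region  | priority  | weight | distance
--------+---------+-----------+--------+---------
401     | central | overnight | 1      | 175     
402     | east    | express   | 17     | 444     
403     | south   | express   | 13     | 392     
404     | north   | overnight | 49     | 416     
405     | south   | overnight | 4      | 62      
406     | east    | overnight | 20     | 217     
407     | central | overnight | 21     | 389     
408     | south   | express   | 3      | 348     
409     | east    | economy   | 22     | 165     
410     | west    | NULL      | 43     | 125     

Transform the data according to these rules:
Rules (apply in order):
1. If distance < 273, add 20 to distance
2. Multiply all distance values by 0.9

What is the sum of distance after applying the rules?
2549.7

Step 1: Apply Rule 1 - Add 20 to records with distance < 273
  - 5 records affected: 744 + (5 × 20) = 844
  - Unaffected records: 1989
  - Sum after Rule 1: 2833
Step 2: Apply Rule 2 - Multiply all by 0.9
  - 2833 × 0.9 = 2549.7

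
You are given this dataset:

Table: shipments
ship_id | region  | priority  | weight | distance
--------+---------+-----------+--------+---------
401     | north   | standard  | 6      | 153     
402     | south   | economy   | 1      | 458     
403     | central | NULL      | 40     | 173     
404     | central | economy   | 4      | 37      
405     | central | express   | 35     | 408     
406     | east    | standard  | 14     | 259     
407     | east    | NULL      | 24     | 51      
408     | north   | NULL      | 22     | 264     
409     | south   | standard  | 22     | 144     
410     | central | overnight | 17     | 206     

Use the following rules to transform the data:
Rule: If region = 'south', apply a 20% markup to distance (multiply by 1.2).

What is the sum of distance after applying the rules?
2273.4

Step 1: Records with region = 'south' have total distance = 602
Step 2: Apply multiplier: 602 × 1.2 = 722.4
Step 3: Other records total: 1551
Step 4: Final sum = 722.4 + 1551 = 2273.4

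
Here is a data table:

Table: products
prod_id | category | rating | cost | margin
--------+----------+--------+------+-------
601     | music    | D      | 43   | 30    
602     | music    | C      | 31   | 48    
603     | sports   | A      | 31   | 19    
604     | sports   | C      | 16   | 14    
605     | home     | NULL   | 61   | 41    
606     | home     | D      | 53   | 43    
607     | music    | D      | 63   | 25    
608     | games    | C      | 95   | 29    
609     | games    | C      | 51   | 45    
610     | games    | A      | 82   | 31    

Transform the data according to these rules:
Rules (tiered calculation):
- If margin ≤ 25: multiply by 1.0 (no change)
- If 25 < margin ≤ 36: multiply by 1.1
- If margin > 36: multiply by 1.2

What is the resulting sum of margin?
369.4

Step 1: Tier 1 (margin ≤ 25): 3 records, sum = 58 × 1.0 = 58.0
Step 2: Tier 2 (25 < margin ≤ 36): 3 records, sum = 90 × 1.1 = 99.0
Step 3: Tier 3 (margin > 36): 4 records, sum = 177 × 1.2 = 212.4
Step 4: Final sum = 58.0 + 99.0 + 212.4 = 369.4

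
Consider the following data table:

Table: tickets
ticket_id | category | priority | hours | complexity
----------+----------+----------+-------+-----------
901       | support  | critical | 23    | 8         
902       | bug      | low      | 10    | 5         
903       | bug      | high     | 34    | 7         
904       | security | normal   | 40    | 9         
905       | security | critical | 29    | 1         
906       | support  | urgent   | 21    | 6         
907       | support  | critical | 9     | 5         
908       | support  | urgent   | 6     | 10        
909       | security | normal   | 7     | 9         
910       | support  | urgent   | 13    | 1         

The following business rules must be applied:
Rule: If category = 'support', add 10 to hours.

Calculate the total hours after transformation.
242

Step 1: Count records where category = 'support': 5
Step 2: Total bonus added: 5 × 10 = 50
Step 3: Original sum of hours: 192
Step 4: Final sum = 192 + 50 = 242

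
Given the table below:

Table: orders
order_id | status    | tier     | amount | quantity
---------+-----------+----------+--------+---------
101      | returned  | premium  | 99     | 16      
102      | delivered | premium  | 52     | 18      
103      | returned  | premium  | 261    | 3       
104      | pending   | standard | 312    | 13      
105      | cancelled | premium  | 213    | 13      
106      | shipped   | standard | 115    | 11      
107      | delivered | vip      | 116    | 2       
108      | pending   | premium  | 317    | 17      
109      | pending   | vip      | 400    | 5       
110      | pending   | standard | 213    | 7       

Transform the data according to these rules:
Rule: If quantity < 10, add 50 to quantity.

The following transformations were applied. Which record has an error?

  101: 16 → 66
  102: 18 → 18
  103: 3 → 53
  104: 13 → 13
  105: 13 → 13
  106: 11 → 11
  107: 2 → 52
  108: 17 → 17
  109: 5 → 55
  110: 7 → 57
Record 101 has an error. The correct transformed value should be 16, not 66.

Step 1: Check each record against the rule
Step 2: Record 101 has quantity = 16
Step 3: Since 16 >= 10, the bonus should not have been applied
Step 4: Correct value = 16, but claimed value = 66
Conclusion: Record 101 has the error.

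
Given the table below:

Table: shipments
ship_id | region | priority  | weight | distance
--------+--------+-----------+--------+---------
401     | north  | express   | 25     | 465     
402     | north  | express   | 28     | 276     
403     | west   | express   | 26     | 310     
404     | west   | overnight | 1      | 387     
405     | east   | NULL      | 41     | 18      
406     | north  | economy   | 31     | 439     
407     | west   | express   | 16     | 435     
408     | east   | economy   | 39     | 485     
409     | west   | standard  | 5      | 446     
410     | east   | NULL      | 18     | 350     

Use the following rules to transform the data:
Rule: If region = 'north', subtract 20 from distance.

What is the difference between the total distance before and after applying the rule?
60

Step 1: Original sum of distance = 3611
Step 2: 3 records have region = 'north'
Step 3: Each affected record changes by -20
Step 4: Total change = 3 × -20 = -60
Step 5: New sum = 3611 + -60 = 3551
Step 6: Difference = |3551 - 3611| = 60
        (Sum decreased by 60)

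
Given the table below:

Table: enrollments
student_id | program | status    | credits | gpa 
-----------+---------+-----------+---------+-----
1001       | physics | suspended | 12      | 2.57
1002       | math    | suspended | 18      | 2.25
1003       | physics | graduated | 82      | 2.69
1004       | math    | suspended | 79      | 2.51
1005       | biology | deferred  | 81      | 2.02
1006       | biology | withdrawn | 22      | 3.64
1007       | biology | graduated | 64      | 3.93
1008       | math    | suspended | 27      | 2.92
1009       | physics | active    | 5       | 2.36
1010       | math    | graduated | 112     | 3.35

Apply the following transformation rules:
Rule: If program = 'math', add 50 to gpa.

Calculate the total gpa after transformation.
228.24

Step 1: Count records where program = 'math': 4
Step 2: Total bonus added: 4 × 50 = 200
Step 3: Original sum of gpa: 28.24
Step 4: Final sum = 28.24 + 200 = 228.24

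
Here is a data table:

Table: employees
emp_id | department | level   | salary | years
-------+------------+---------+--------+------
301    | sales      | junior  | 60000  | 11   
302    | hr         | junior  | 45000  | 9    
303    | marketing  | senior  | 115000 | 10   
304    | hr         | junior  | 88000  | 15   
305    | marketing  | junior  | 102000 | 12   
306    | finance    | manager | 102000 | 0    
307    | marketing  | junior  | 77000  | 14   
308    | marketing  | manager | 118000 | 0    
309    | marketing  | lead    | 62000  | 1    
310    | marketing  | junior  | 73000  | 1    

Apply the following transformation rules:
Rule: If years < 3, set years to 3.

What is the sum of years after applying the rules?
83

Step 1: 4 records have years < 3
Step 2: These records originally summed to 2
Step 3: After setting to minimum: 4 × 3 = 12
Step 4: Unaffected records sum: 71
Step 5: Final sum = 12 + 71 = 83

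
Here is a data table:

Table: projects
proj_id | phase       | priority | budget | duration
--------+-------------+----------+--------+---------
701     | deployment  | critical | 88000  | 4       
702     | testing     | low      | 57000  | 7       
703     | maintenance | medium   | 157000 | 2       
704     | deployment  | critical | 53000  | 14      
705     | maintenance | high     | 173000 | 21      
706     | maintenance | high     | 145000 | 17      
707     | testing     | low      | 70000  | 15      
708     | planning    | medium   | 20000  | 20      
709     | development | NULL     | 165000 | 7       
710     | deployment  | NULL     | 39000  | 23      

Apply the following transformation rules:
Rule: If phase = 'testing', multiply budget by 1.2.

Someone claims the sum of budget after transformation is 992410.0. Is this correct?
No, the correct result is 992400.0.

Step 1: Calculate the correct sum after transformation
Step 2: Apply multiplier 1.2 to records where phase = 'testing'
Step 3: Correct result = 992400.0
Step 4: Claimed result = 992410.0
Step 5: 992400.0 ≠ 992410.0
Conclusion: The claimed result is incorrect. The correct answer is 992400.0.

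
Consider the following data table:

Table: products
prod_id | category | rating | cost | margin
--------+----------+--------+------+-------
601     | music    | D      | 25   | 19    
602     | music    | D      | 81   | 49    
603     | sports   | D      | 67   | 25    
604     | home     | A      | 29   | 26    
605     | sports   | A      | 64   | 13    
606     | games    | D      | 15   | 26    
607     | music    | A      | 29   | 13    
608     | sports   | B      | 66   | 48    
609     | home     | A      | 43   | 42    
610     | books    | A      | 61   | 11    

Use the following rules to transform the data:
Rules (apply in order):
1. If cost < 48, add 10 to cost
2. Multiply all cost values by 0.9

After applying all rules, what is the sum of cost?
477.0

Step 1: Apply Rule 1 - Add 10 to records with cost < 48
  - 5 records affected: 141 + (5 × 10) = 191
  - Unaffected records: 339
  - Sum after Rule 1: 530
Step 2: Apply Rule 2 - Multiply all by 0.9
  - 530 × 0.9 = 477.0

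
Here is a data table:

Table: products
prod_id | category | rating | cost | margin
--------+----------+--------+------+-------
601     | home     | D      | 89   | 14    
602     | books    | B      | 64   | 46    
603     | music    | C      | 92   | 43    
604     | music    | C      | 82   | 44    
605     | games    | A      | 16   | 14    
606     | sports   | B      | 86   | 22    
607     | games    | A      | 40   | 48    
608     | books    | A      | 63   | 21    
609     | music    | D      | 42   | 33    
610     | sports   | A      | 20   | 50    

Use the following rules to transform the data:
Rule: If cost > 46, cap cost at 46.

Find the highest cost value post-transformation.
46

Step 1: Original maximum cost = 92
Step 2: Apply cap at 46
Step 3: 6 records had cost > 46 and were capped
Step 4: Maximum after transformation = 46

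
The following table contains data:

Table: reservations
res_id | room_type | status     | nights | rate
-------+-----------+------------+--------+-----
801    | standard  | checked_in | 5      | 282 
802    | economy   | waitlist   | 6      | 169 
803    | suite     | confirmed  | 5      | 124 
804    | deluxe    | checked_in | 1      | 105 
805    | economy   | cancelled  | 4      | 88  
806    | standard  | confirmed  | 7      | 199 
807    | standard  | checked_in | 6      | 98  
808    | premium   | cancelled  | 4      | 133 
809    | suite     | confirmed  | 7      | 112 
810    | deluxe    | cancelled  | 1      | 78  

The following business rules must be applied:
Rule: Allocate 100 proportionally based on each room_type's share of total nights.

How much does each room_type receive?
deluxe: 4.35, economy: 21.74, premium: 8.7, standard: 39.13, suite: 26.09

Step 1: Calculate total nights = 46
Step 2: Calculate each room_type's proportion:
  deluxe: 2/46 = 4.35% → 4.35
  economy: 10/46 = 21.74% → 21.74
  premium: 4/46 = 8.70% → 8.7
  standard: 18/46 = 39.13% → 39.13
  suite: 12/46 = 26.09% → 26.09
Step 3: Verify: sum of allocations ≈ 100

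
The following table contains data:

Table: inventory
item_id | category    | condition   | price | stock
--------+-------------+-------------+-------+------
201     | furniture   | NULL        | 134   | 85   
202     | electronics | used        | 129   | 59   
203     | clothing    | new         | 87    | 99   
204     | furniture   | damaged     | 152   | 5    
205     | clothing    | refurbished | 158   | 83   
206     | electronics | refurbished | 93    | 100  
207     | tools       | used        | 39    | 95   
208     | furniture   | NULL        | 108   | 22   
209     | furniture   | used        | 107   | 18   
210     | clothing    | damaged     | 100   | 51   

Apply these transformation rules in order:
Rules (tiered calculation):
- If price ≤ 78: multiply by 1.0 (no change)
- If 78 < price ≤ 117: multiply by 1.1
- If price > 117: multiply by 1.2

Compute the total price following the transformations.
1271.1

Step 1: Tier 1 (price ≤ 78): 1 records, sum = 39 × 1.0 = 39.0
Step 2: Tier 2 (78 < price ≤ 117): 5 records, sum = 495 × 1.1 = 544.5
Step 3: Tier 3 (price > 117): 4 records, sum = 573 × 1.2 = 687.6
Step 4: Final sum = 39.0 + 544.5 + 687.6 = 1271.1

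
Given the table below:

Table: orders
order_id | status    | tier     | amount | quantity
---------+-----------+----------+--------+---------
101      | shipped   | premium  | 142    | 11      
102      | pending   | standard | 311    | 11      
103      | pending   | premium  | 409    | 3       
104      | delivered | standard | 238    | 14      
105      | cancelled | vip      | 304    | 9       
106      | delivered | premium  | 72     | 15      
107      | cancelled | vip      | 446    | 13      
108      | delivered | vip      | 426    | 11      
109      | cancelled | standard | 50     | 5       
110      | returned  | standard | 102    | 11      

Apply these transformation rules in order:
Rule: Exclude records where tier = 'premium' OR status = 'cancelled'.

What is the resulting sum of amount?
1077

Step 1: Find records where tier = 'premium' OR status = 'cancelled'
Step 2: 6 records match, summing to 1423
Step 3: Original sum: 2500
Step 4: Remaining sum = 2500 - 1423 = 1077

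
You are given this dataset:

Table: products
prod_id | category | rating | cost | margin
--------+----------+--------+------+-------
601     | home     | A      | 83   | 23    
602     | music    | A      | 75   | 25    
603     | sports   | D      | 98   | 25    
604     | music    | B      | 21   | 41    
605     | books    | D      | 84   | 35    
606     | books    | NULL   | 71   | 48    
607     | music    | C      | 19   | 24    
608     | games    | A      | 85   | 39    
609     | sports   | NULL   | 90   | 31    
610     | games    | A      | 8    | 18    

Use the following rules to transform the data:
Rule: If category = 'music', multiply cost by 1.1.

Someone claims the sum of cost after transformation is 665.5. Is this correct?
No, the correct result is 645.5.

Step 1: Calculate the correct sum after transformation
Step 2: Apply multiplier 1.1 to records where category = 'music'
Step 3: Correct result = 645.5
Step 4: Claimed result = 665.5
Step 5: 645.5 ≠ 665.5
Conclusion: The claimed result is incorrect. The correct answer is 645.5.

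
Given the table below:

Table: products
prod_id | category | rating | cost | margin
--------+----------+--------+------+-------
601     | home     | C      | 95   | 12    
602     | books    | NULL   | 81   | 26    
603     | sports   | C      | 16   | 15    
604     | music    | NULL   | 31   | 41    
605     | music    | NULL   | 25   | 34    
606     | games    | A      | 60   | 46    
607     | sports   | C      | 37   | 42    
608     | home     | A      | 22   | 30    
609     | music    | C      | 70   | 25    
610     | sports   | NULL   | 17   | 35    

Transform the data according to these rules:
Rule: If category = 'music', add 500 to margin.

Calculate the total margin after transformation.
1806

Step 1: Count records where category = 'music': 3
Step 2: Total bonus added: 3 × 500 = 1500
Step 3: Original sum of margin: 306
Step 4: Final sum = 306 + 1500 = 1806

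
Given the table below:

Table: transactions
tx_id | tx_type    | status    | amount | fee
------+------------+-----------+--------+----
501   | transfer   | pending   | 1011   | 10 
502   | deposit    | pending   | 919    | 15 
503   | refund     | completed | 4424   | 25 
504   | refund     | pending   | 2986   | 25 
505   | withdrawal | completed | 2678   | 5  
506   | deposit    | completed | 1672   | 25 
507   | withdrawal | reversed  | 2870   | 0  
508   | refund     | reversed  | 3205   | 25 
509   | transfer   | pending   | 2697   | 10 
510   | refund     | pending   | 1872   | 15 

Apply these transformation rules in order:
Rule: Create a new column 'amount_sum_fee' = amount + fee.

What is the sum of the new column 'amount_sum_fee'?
24489

Step 1: For each record, compute amount + fee
Example calculations:
  1011 + 10 = 1021
  919 + 15 = 934
  4424 + 25 = 4449
  ...
Step 2: Sum all derived values
Step 3: Total = 24489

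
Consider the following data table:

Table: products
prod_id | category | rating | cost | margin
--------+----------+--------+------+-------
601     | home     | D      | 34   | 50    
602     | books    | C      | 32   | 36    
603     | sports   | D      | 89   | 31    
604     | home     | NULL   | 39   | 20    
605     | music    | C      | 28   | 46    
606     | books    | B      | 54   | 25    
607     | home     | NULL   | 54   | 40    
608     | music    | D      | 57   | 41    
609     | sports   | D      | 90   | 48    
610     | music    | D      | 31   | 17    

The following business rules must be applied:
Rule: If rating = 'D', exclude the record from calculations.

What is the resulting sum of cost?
207

Step 1: Identify records where rating = 'D'
Step 2: The excluded records sum to 301
Step 3: Original total cost = 508
Step 4: Remaining total = 508 - 301 = 207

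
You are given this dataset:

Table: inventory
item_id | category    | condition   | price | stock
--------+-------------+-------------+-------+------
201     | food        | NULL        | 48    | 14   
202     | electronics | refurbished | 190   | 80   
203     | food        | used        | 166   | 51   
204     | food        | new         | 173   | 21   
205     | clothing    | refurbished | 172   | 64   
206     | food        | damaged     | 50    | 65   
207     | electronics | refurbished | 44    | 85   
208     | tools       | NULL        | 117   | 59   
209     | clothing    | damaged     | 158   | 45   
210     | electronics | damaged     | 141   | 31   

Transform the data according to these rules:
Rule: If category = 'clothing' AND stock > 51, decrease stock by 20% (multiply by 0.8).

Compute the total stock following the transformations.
502.2

Step 1: Find records where category = 'clothing' AND stock > 51
Step 2: 1 records match, summing to 64
Step 3: After multiplier: 64 × 0.8 = 51.2
Step 4: Unaffected records sum: 451
Step 5: Final sum = 51.2 + 451 = 502.2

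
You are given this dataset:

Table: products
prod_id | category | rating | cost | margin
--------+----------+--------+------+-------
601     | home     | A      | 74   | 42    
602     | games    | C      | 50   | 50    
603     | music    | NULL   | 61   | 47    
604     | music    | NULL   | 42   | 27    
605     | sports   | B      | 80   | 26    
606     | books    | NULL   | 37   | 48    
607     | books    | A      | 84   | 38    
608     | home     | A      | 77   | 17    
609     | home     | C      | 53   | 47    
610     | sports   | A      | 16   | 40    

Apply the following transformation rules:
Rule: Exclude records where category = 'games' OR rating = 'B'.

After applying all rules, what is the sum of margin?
306

Step 1: Find records where category = 'games' OR rating = 'B'
Step 2: 2 records match, summing to 76
Step 3: Original sum: 382
Step 4: Remaining sum = 382 - 76 = 306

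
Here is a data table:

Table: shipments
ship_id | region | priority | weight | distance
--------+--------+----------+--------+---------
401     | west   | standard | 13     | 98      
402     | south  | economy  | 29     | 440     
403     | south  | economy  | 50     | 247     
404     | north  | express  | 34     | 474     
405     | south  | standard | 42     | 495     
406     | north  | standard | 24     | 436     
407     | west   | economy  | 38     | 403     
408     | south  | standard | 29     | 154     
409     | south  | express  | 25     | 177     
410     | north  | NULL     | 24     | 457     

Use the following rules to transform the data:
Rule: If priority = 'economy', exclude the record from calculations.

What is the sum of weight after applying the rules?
191

Step 1: Identify records where priority = 'economy'
Step 2: The excluded records sum to 117
Step 3: Original total weight = 308
Step 4: Remaining total = 308 - 117 = 191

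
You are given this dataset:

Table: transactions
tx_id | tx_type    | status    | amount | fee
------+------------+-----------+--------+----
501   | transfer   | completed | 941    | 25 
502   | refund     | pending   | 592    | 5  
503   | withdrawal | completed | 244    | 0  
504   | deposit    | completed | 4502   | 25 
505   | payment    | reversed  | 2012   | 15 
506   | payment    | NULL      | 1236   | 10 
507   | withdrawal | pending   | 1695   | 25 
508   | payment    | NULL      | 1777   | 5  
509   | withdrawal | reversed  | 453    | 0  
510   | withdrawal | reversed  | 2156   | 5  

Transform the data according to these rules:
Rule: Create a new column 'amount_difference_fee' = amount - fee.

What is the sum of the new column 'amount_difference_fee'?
15493

Step 1: For each record, compute amount - fee
Example calculations:
  941 - 25 = 916
  592 - 5 = 587
  244 - 0 = 244
  ...
Step 2: Sum all derived values
Step 3: Total = 15493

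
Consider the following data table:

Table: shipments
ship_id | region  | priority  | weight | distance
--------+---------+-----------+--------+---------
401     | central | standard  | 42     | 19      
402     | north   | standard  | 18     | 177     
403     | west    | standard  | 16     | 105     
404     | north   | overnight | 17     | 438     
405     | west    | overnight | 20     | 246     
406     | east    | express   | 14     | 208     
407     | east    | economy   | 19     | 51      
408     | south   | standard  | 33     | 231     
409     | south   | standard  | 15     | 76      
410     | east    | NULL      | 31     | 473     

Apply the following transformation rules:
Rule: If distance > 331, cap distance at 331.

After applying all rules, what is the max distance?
331

Step 1: Original maximum distance = 473
Step 2: Apply cap at 331
Step 3: 2 records had distance > 331 and were capped
Step 4: Maximum after transformation = 331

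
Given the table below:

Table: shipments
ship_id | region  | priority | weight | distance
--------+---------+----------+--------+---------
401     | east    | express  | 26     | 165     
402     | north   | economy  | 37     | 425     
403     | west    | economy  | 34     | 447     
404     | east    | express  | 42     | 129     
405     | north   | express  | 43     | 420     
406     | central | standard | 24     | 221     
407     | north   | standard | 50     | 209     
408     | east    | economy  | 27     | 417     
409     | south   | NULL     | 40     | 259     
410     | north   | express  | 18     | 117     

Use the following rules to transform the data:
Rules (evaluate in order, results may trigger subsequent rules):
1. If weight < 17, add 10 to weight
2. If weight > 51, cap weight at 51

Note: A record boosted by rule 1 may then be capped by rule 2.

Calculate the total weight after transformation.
341

Step 1: Apply rule 1 to records with weight < 17
  - 0 records get bonus of 10
  - Of these, 0 records then exceed 51 and get capped
Step 2: Apply rule 2 to records with weight > 51
  - 0 records (original) are capped
Step 3: Calculate final sum = 341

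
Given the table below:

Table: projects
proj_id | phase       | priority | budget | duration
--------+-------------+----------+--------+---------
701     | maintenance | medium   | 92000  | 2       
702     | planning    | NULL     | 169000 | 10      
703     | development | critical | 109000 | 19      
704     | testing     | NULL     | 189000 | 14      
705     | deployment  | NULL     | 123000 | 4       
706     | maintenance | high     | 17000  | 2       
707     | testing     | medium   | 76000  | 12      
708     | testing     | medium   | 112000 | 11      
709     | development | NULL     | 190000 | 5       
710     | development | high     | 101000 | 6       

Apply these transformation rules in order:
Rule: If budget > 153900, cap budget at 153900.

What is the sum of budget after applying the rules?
1091700

Step 1: 3 records have budget > 153900
Step 2: These records originally summed to 548000
Step 3: After capping: 3 × 153900 = 461700
Step 4: Unaffected records sum: 630000
Step 5: Final sum = 461700 + 630000 = 1091700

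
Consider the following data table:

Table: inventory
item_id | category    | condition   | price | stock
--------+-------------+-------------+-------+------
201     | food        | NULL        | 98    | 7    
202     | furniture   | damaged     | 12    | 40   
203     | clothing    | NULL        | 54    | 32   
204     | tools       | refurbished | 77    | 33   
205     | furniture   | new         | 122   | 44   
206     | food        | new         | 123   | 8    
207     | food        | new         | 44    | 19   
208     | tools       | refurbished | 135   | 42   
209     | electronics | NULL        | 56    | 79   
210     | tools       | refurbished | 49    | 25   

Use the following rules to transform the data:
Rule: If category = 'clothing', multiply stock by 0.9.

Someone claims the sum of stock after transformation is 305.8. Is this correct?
No, the correct result is 325.8.

Step 1: Calculate the correct sum after transformation
Step 2: Apply multiplier 0.9 to records where category = 'clothing'
Step 3: Correct result = 325.8
Step 4: Claimed result = 305.8
Step 5: 325.8 ≠ 305.8
Conclusion: The claimed result is incorrect. The correct answer is 325.8.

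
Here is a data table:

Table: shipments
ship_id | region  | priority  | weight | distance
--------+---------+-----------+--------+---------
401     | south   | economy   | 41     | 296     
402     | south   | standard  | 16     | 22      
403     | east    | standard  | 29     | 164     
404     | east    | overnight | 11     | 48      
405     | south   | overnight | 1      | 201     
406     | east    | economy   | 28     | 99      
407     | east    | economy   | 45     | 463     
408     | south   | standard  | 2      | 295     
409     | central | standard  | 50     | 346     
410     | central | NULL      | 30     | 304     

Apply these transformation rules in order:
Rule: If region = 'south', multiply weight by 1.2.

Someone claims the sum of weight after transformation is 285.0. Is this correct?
No, the correct result is 265.0.

Step 1: Calculate the correct sum after transformation
Step 2: Apply multiplier 1.2 to records where region = 'south'
Step 3: Correct result = 265.0
Step 4: Claimed result = 285.0
Step 5: 265.0 ≠ 285.0
Conclusion: The claimed result is incorrect. The correct answer is 265.0.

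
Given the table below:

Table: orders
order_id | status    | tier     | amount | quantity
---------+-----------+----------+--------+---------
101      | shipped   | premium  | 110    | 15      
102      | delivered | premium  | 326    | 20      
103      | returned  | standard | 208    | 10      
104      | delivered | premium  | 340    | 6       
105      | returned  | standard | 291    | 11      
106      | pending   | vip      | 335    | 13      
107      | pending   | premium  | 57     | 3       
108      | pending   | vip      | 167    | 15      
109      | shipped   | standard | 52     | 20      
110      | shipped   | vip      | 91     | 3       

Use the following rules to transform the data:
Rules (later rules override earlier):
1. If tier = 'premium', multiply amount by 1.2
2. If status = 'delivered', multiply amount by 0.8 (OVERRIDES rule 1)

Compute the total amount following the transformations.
1877.2

Step 1: Rule 2 takes priority for records with status = 'delivered'
  - 2 records: 666 × 0.8 = 532.8
Step 2: Rule 1 applies to remaining records with tier = 'premium'
  - 2 records: 167 × 1.2 = 200.4
Step 3: Other records unchanged: 1144
Step 4: Final sum = 532.8 + 200.4 + 1144 = 1877.2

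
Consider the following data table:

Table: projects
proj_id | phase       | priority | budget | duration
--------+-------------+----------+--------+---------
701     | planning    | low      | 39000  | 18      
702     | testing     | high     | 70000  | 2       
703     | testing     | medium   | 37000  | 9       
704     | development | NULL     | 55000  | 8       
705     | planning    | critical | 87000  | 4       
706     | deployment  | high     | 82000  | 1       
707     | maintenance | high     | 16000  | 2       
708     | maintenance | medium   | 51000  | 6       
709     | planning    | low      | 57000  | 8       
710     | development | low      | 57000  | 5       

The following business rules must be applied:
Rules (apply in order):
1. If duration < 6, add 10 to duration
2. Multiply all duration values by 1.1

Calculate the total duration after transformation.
124.3

Step 1: Apply Rule 1 - Add 10 to records with duration < 6
  - 5 records affected: 14 + (5 × 10) = 64
  - Unaffected records: 49
  - Sum after Rule 1: 113
Step 2: Apply Rule 2 - Multiply all by 1.1
  - 113 × 1.1 = 124.3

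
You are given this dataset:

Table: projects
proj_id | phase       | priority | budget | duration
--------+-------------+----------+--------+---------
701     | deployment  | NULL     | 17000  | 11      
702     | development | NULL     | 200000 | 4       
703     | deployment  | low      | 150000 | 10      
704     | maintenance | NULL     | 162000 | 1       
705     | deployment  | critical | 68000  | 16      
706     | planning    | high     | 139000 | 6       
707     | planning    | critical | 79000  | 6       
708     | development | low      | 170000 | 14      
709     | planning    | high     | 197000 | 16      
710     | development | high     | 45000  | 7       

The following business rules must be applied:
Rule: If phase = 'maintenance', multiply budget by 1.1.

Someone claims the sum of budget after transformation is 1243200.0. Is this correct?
Yes, the result is correct.

Step 1: Calculate the correct sum after transformation
Step 2: Apply multiplier 1.1 to records where phase = 'maintenance'
Step 3: Correct result = 1243200.0
Step 4: Claimed result = 1243200.0
Step 5: 1243200.0 = 1243200.0 ✓
Conclusion: The claimed result is correct.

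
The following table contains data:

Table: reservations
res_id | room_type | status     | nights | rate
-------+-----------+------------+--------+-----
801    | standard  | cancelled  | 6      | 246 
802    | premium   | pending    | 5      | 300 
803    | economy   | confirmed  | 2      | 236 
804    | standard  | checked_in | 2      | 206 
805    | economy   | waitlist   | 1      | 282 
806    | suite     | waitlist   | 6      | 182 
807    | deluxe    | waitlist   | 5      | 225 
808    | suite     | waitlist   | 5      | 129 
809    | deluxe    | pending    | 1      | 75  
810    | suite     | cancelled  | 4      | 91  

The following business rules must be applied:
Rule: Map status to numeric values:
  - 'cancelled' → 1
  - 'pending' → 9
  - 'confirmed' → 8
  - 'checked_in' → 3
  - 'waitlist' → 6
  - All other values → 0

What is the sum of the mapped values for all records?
55

Step 1: Apply mapping to each record
Step 2: Count by status:
  'cancelled': 2 records × 1 = 2
  'pending': 2 records × 9 = 18
  'confirmed': 1 records × 8 = 8
  'checked_in': 1 records × 3 = 3
  'waitlist': 4 records × 6 = 24
Step 3: Sum all mapped values = 55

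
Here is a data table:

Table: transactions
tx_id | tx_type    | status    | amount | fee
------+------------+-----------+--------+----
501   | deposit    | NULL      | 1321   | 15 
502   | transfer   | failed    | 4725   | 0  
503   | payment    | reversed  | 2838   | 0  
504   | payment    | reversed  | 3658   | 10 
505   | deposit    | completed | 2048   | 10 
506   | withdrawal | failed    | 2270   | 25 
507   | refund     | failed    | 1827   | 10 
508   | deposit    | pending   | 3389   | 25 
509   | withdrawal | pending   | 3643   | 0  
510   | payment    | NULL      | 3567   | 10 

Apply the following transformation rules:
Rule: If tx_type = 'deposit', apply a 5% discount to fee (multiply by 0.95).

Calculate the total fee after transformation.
102.5

Step 1: Records with tx_type = 'deposit' have total fee = 50
Step 2: Apply multiplier: 50 × 0.95 = 47.5
Step 3: Other records total: 55
Step 4: Final sum = 47.5 + 55 = 102.5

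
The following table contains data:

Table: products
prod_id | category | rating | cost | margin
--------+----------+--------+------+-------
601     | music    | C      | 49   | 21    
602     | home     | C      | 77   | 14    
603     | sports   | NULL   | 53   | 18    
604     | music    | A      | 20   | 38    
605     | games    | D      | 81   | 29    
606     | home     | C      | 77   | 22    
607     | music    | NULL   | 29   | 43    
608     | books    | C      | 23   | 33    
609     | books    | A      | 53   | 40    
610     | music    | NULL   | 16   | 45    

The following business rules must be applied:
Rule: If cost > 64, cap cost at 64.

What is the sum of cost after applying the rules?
435

Step 1: 3 records have cost > 64
Step 2: These records originally summed to 235
Step 3: After capping: 3 × 64 = 192
Step 4: Unaffected records sum: 243
Step 5: Final sum = 192 + 243 = 435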